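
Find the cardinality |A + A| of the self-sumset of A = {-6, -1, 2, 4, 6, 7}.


A + A = {a + a' : a, a' ∈ A}; |A| = 6.
General bounds: 2|A| - 1 ≤ |A + A| ≤ |A|(|A|+1)/2, i.e. 11 ≤ |A + A| ≤ 21.
Lower bound 2|A|-1 is attained iff A is an arithmetic progression.
Enumerate sums a + a' for a ≤ a' (symmetric, so this suffices):
a = -6: -6+-6=-12, -6+-1=-7, -6+2=-4, -6+4=-2, -6+6=0, -6+7=1
a = -1: -1+-1=-2, -1+2=1, -1+4=3, -1+6=5, -1+7=6
a = 2: 2+2=4, 2+4=6, 2+6=8, 2+7=9
a = 4: 4+4=8, 4+6=10, 4+7=11
a = 6: 6+6=12, 6+7=13
a = 7: 7+7=14
Distinct sums: {-12, -7, -4, -2, 0, 1, 3, 4, 5, 6, 8, 9, 10, 11, 12, 13, 14}
|A + A| = 17

|A + A| = 17


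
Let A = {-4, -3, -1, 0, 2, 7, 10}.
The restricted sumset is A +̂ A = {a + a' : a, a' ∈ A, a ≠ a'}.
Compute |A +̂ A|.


Restricted sumset: A +̂ A = {a + a' : a ∈ A, a' ∈ A, a ≠ a'}.
Equivalently, take A + A and drop any sum 2a that is achievable ONLY as a + a for a ∈ A (i.e. sums representable only with equal summands).
Enumerate pairs (a, a') with a < a' (symmetric, so each unordered pair gives one sum; this covers all a ≠ a'):
  -4 + -3 = -7
  -4 + -1 = -5
  -4 + 0 = -4
  -4 + 2 = -2
  -4 + 7 = 3
  -4 + 10 = 6
  -3 + -1 = -4
  -3 + 0 = -3
  -3 + 2 = -1
  -3 + 7 = 4
  -3 + 10 = 7
  -1 + 0 = -1
  -1 + 2 = 1
  -1 + 7 = 6
  -1 + 10 = 9
  0 + 2 = 2
  0 + 7 = 7
  0 + 10 = 10
  2 + 7 = 9
  2 + 10 = 12
  7 + 10 = 17
Collected distinct sums: {-7, -5, -4, -3, -2, -1, 1, 2, 3, 4, 6, 7, 9, 10, 12, 17}
|A +̂ A| = 16
(Reference bound: |A +̂ A| ≥ 2|A| - 3 for |A| ≥ 2, with |A| = 7 giving ≥ 11.)

|A +̂ A| = 16


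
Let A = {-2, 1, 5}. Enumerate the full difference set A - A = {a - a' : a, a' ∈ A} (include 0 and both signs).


A - A = {a - a' : a, a' ∈ A}.
Compute a - a' for each ordered pair (a, a'):
a = -2: -2--2=0, -2-1=-3, -2-5=-7
a = 1: 1--2=3, 1-1=0, 1-5=-4
a = 5: 5--2=7, 5-1=4, 5-5=0
Collecting distinct values (and noting 0 appears from a-a):
A - A = {-7, -4, -3, 0, 3, 4, 7}
|A - A| = 7

A - A = {-7, -4, -3, 0, 3, 4, 7}


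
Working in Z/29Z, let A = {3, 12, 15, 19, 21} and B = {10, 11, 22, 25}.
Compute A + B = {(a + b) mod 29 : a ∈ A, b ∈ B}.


Work in Z/29Z: reduce every sum a + b modulo 29.
Enumerate all 20 pairs:
a = 3: 3+10=13, 3+11=14, 3+22=25, 3+25=28
a = 12: 12+10=22, 12+11=23, 12+22=5, 12+25=8
a = 15: 15+10=25, 15+11=26, 15+22=8, 15+25=11
a = 19: 19+10=0, 19+11=1, 19+22=12, 19+25=15
a = 21: 21+10=2, 21+11=3, 21+22=14, 21+25=17
Distinct residues collected: {0, 1, 2, 3, 5, 8, 11, 12, 13, 14, 15, 17, 22, 23, 25, 26, 28}
|A + B| = 17 (out of 29 total residues).

A + B = {0, 1, 2, 3, 5, 8, 11, 12, 13, 14, 15, 17, 22, 23, 25, 26, 28}


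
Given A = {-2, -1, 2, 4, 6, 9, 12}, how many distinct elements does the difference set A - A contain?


A - A = {a - a' : a, a' ∈ A}; |A| = 7.
Bounds: 2|A|-1 ≤ |A - A| ≤ |A|² - |A| + 1, i.e. 13 ≤ |A - A| ≤ 43.
Note: 0 ∈ A - A always (from a - a). The set is symmetric: if d ∈ A - A then -d ∈ A - A.
Enumerate nonzero differences d = a - a' with a > a' (then include -d):
Positive differences: {1, 2, 3, 4, 5, 6, 7, 8, 10, 11, 13, 14}
Full difference set: {0} ∪ (positive diffs) ∪ (negative diffs).
|A - A| = 1 + 2·12 = 25 (matches direct enumeration: 25).

|A - A| = 25


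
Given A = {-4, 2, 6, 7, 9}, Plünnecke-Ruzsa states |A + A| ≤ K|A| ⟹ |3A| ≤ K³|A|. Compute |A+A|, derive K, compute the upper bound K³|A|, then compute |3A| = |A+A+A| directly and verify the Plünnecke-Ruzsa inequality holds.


|A| = 5.
Step 1: Compute A + A by enumerating all 25 pairs.
A + A = {-8, -2, 2, 3, 4, 5, 8, 9, 11, 12, 13, 14, 15, 16, 18}, so |A + A| = 15.
Step 2: Doubling constant K = |A + A|/|A| = 15/5 = 15/5 ≈ 3.0000.
Step 3: Plünnecke-Ruzsa gives |3A| ≤ K³·|A| = (3.0000)³ · 5 ≈ 135.0000.
Step 4: Compute 3A = A + A + A directly by enumerating all triples (a,b,c) ∈ A³; |3A| = 29.
Step 5: Check 29 ≤ 135.0000? Yes ✓.

K = 15/5, Plünnecke-Ruzsa bound K³|A| ≈ 135.0000, |3A| = 29, inequality holds.


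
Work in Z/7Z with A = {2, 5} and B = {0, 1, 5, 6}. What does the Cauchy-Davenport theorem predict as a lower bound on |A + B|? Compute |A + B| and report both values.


Cauchy-Davenport: |A + B| ≥ min(p, |A| + |B| - 1) for A, B nonempty in Z/pZ.
|A| = 2, |B| = 4, p = 7.
CD lower bound = min(7, 2 + 4 - 1) = min(7, 5) = 5.
Compute A + B mod 7 directly:
a = 2: 2+0=2, 2+1=3, 2+5=0, 2+6=1
a = 5: 5+0=5, 5+1=6, 5+5=3, 5+6=4
A + B = {0, 1, 2, 3, 4, 5, 6}, so |A + B| = 7.
Verify: 7 ≥ 5? Yes ✓.

CD lower bound = 5, actual |A + B| = 7.


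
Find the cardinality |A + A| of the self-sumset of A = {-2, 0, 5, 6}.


A + A = {a + a' : a, a' ∈ A}; |A| = 4.
General bounds: 2|A| - 1 ≤ |A + A| ≤ |A|(|A|+1)/2, i.e. 7 ≤ |A + A| ≤ 10.
Lower bound 2|A|-1 is attained iff A is an arithmetic progression.
Enumerate sums a + a' for a ≤ a' (symmetric, so this suffices):
a = -2: -2+-2=-4, -2+0=-2, -2+5=3, -2+6=4
a = 0: 0+0=0, 0+5=5, 0+6=6
a = 5: 5+5=10, 5+6=11
a = 6: 6+6=12
Distinct sums: {-4, -2, 0, 3, 4, 5, 6, 10, 11, 12}
|A + A| = 10

|A + A| = 10


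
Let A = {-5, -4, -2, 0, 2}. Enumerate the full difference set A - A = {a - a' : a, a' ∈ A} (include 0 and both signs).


A - A = {a - a' : a, a' ∈ A}.
Compute a - a' for each ordered pair (a, a'):
a = -5: -5--5=0, -5--4=-1, -5--2=-3, -5-0=-5, -5-2=-7
a = -4: -4--5=1, -4--4=0, -4--2=-2, -4-0=-4, -4-2=-6
a = -2: -2--5=3, -2--4=2, -2--2=0, -2-0=-2, -2-2=-4
a = 0: 0--5=5, 0--4=4, 0--2=2, 0-0=0, 0-2=-2
a = 2: 2--5=7, 2--4=6, 2--2=4, 2-0=2, 2-2=0
Collecting distinct values (and noting 0 appears from a-a):
A - A = {-7, -6, -5, -4, -3, -2, -1, 0, 1, 2, 3, 4, 5, 6, 7}
|A - A| = 15

A - A = {-7, -6, -5, -4, -3, -2, -1, 0, 1, 2, 3, 4, 5, 6, 7}


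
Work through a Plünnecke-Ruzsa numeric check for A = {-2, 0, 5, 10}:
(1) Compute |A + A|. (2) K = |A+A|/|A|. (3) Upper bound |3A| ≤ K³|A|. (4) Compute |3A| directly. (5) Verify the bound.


|A| = 4.
Step 1: Compute A + A by enumerating all 16 pairs.
A + A = {-4, -2, 0, 3, 5, 8, 10, 15, 20}, so |A + A| = 9.
Step 2: Doubling constant K = |A + A|/|A| = 9/4 = 9/4 ≈ 2.2500.
Step 3: Plünnecke-Ruzsa gives |3A| ≤ K³·|A| = (2.2500)³ · 4 ≈ 45.5625.
Step 4: Compute 3A = A + A + A directly by enumerating all triples (a,b,c) ∈ A³; |3A| = 16.
Step 5: Check 16 ≤ 45.5625? Yes ✓.

K = 9/4, Plünnecke-Ruzsa bound K³|A| ≈ 45.5625, |3A| = 16, inequality holds.


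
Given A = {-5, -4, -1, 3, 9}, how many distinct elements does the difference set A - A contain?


A - A = {a - a' : a, a' ∈ A}; |A| = 5.
Bounds: 2|A|-1 ≤ |A - A| ≤ |A|² - |A| + 1, i.e. 9 ≤ |A - A| ≤ 21.
Note: 0 ∈ A - A always (from a - a). The set is symmetric: if d ∈ A - A then -d ∈ A - A.
Enumerate nonzero differences d = a - a' with a > a' (then include -d):
Positive differences: {1, 3, 4, 6, 7, 8, 10, 13, 14}
Full difference set: {0} ∪ (positive diffs) ∪ (negative diffs).
|A - A| = 1 + 2·9 = 19 (matches direct enumeration: 19).

|A - A| = 19


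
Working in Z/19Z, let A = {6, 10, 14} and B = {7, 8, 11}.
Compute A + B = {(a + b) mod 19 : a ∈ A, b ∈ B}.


Work in Z/19Z: reduce every sum a + b modulo 19.
Enumerate all 9 pairs:
a = 6: 6+7=13, 6+8=14, 6+11=17
a = 10: 10+7=17, 10+8=18, 10+11=2
a = 14: 14+7=2, 14+8=3, 14+11=6
Distinct residues collected: {2, 3, 6, 13, 14, 17, 18}
|A + B| = 7 (out of 19 total residues).

A + B = {2, 3, 6, 13, 14, 17, 18}


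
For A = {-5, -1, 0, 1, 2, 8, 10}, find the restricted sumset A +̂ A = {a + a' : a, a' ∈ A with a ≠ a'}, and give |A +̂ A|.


Restricted sumset: A +̂ A = {a + a' : a ∈ A, a' ∈ A, a ≠ a'}.
Equivalently, take A + A and drop any sum 2a that is achievable ONLY as a + a for a ∈ A (i.e. sums representable only with equal summands).
Enumerate pairs (a, a') with a < a' (symmetric, so each unordered pair gives one sum; this covers all a ≠ a'):
  -5 + -1 = -6
  -5 + 0 = -5
  -5 + 1 = -4
  -5 + 2 = -3
  -5 + 8 = 3
  -5 + 10 = 5
  -1 + 0 = -1
  -1 + 1 = 0
  -1 + 2 = 1
  -1 + 8 = 7
  -1 + 10 = 9
  0 + 1 = 1
  0 + 2 = 2
  0 + 8 = 8
  0 + 10 = 10
  1 + 2 = 3
  1 + 8 = 9
  1 + 10 = 11
  2 + 8 = 10
  2 + 10 = 12
  8 + 10 = 18
Collected distinct sums: {-6, -5, -4, -3, -1, 0, 1, 2, 3, 5, 7, 8, 9, 10, 11, 12, 18}
|A +̂ A| = 17
(Reference bound: |A +̂ A| ≥ 2|A| - 3 for |A| ≥ 2, with |A| = 7 giving ≥ 11.)

|A +̂ A| = 17


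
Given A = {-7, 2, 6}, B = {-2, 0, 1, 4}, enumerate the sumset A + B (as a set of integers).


A + B = {a + b : a ∈ A, b ∈ B}.
Enumerate all |A|·|B| = 3·4 = 12 pairs (a, b) and collect distinct sums.
a = -7: -7+-2=-9, -7+0=-7, -7+1=-6, -7+4=-3
a = 2: 2+-2=0, 2+0=2, 2+1=3, 2+4=6
a = 6: 6+-2=4, 6+0=6, 6+1=7, 6+4=10
Collecting distinct sums: A + B = {-9, -7, -6, -3, 0, 2, 3, 4, 6, 7, 10}
|A + B| = 11

A + B = {-9, -7, -6, -3, 0, 2, 3, 4, 6, 7, 10}


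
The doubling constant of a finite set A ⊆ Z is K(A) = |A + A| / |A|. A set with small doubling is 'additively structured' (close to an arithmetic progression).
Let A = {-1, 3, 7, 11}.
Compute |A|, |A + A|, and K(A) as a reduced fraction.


|A| = 4.
Compute A + A by enumerating all 16 pairs.
A + A = {-2, 2, 6, 10, 14, 18, 22}, so |A + A| = 7.
K = |A + A| / |A| = 7/4 (already in lowest terms) ≈ 1.7500.
Reference: AP of size 4 gives K = 7/4 ≈ 1.7500; a fully generic set of size 4 gives K ≈ 2.5000.

|A| = 4, |A + A| = 7, K = 7/4.


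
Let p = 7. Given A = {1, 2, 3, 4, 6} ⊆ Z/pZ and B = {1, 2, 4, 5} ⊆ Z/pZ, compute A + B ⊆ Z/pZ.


Work in Z/7Z: reduce every sum a + b modulo 7.
Enumerate all 20 pairs:
a = 1: 1+1=2, 1+2=3, 1+4=5, 1+5=6
a = 2: 2+1=3, 2+2=4, 2+4=6, 2+5=0
a = 3: 3+1=4, 3+2=5, 3+4=0, 3+5=1
a = 4: 4+1=5, 4+2=6, 4+4=1, 4+5=2
a = 6: 6+1=0, 6+2=1, 6+4=3, 6+5=4
Distinct residues collected: {0, 1, 2, 3, 4, 5, 6}
|A + B| = 7 (out of 7 total residues).

A + B = {0, 1, 2, 3, 4, 5, 6}


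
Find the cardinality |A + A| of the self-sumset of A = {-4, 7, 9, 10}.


A + A = {a + a' : a, a' ∈ A}; |A| = 4.
General bounds: 2|A| - 1 ≤ |A + A| ≤ |A|(|A|+1)/2, i.e. 7 ≤ |A + A| ≤ 10.
Lower bound 2|A|-1 is attained iff A is an arithmetic progression.
Enumerate sums a + a' for a ≤ a' (symmetric, so this suffices):
a = -4: -4+-4=-8, -4+7=3, -4+9=5, -4+10=6
a = 7: 7+7=14, 7+9=16, 7+10=17
a = 9: 9+9=18, 9+10=19
a = 10: 10+10=20
Distinct sums: {-8, 3, 5, 6, 14, 16, 17, 18, 19, 20}
|A + A| = 10

|A + A| = 10


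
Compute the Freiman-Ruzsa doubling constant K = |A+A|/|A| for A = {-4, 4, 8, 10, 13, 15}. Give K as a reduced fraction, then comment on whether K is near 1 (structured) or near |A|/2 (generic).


|A| = 6.
Compute A + A by enumerating all 36 pairs.
A + A = {-8, 0, 4, 6, 8, 9, 11, 12, 14, 16, 17, 18, 19, 20, 21, 23, 25, 26, 28, 30}, so |A + A| = 20.
K = |A + A| / |A| = 20/6 = 10/3 ≈ 3.3333.
Reference: AP of size 6 gives K = 11/6 ≈ 1.8333; a fully generic set of size 6 gives K ≈ 3.5000.

|A| = 6, |A + A| = 20, K = 20/6 = 10/3.


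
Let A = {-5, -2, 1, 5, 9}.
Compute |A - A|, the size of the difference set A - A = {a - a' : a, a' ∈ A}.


A - A = {a - a' : a, a' ∈ A}; |A| = 5.
Bounds: 2|A|-1 ≤ |A - A| ≤ |A|² - |A| + 1, i.e. 9 ≤ |A - A| ≤ 21.
Note: 0 ∈ A - A always (from a - a). The set is symmetric: if d ∈ A - A then -d ∈ A - A.
Enumerate nonzero differences d = a - a' with a > a' (then include -d):
Positive differences: {3, 4, 6, 7, 8, 10, 11, 14}
Full difference set: {0} ∪ (positive diffs) ∪ (negative diffs).
|A - A| = 1 + 2·8 = 17 (matches direct enumeration: 17).

|A - A| = 17


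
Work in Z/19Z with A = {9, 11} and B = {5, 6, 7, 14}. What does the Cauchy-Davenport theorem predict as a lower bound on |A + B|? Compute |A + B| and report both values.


Cauchy-Davenport: |A + B| ≥ min(p, |A| + |B| - 1) for A, B nonempty in Z/pZ.
|A| = 2, |B| = 4, p = 19.
CD lower bound = min(19, 2 + 4 - 1) = min(19, 5) = 5.
Compute A + B mod 19 directly:
a = 9: 9+5=14, 9+6=15, 9+7=16, 9+14=4
a = 11: 11+5=16, 11+6=17, 11+7=18, 11+14=6
A + B = {4, 6, 14, 15, 16, 17, 18}, so |A + B| = 7.
Verify: 7 ≥ 5? Yes ✓.

CD lower bound = 5, actual |A + B| = 7.


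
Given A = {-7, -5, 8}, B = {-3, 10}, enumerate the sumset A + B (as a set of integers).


A + B = {a + b : a ∈ A, b ∈ B}.
Enumerate all |A|·|B| = 3·2 = 6 pairs (a, b) and collect distinct sums.
a = -7: -7+-3=-10, -7+10=3
a = -5: -5+-3=-8, -5+10=5
a = 8: 8+-3=5, 8+10=18
Collecting distinct sums: A + B = {-10, -8, 3, 5, 18}
|A + B| = 5

A + B = {-10, -8, 3, 5, 18}


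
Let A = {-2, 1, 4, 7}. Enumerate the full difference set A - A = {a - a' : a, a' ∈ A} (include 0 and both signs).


A - A = {a - a' : a, a' ∈ A}.
Compute a - a' for each ordered pair (a, a'):
a = -2: -2--2=0, -2-1=-3, -2-4=-6, -2-7=-9
a = 1: 1--2=3, 1-1=0, 1-4=-3, 1-7=-6
a = 4: 4--2=6, 4-1=3, 4-4=0, 4-7=-3
a = 7: 7--2=9, 7-1=6, 7-4=3, 7-7=0
Collecting distinct values (and noting 0 appears from a-a):
A - A = {-9, -6, -3, 0, 3, 6, 9}
|A - A| = 7

A - A = {-9, -6, -3, 0, 3, 6, 9}


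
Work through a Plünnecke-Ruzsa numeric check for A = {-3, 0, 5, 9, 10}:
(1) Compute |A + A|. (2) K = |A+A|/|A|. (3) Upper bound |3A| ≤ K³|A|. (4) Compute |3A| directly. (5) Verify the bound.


|A| = 5.
Step 1: Compute A + A by enumerating all 25 pairs.
A + A = {-6, -3, 0, 2, 5, 6, 7, 9, 10, 14, 15, 18, 19, 20}, so |A + A| = 14.
Step 2: Doubling constant K = |A + A|/|A| = 14/5 = 14/5 ≈ 2.8000.
Step 3: Plünnecke-Ruzsa gives |3A| ≤ K³·|A| = (2.8000)³ · 5 ≈ 109.7600.
Step 4: Compute 3A = A + A + A directly by enumerating all triples (a,b,c) ∈ A³; |3A| = 29.
Step 5: Check 29 ≤ 109.7600? Yes ✓.

K = 14/5, Plünnecke-Ruzsa bound K³|A| ≈ 109.7600, |3A| = 29, inequality holds.


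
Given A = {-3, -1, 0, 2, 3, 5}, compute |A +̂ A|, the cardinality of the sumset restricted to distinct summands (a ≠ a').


Restricted sumset: A +̂ A = {a + a' : a ∈ A, a' ∈ A, a ≠ a'}.
Equivalently, take A + A and drop any sum 2a that is achievable ONLY as a + a for a ∈ A (i.e. sums representable only with equal summands).
Enumerate pairs (a, a') with a < a' (symmetric, so each unordered pair gives one sum; this covers all a ≠ a'):
  -3 + -1 = -4
  -3 + 0 = -3
  -3 + 2 = -1
  -3 + 3 = 0
  -3 + 5 = 2
  -1 + 0 = -1
  -1 + 2 = 1
  -1 + 3 = 2
  -1 + 5 = 4
  0 + 2 = 2
  0 + 3 = 3
  0 + 5 = 5
  2 + 3 = 5
  2 + 5 = 7
  3 + 5 = 8
Collected distinct sums: {-4, -3, -1, 0, 1, 2, 3, 4, 5, 7, 8}
|A +̂ A| = 11
(Reference bound: |A +̂ A| ≥ 2|A| - 3 for |A| ≥ 2, with |A| = 6 giving ≥ 9.)

|A +̂ A| = 11


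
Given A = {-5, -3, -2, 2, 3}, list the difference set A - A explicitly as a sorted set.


A - A = {a - a' : a, a' ∈ A}.
Compute a - a' for each ordered pair (a, a'):
a = -5: -5--5=0, -5--3=-2, -5--2=-3, -5-2=-7, -5-3=-8
a = -3: -3--5=2, -3--3=0, -3--2=-1, -3-2=-5, -3-3=-6
a = -2: -2--5=3, -2--3=1, -2--2=0, -2-2=-4, -2-3=-5
a = 2: 2--5=7, 2--3=5, 2--2=4, 2-2=0, 2-3=-1
a = 3: 3--5=8, 3--3=6, 3--2=5, 3-2=1, 3-3=0
Collecting distinct values (and noting 0 appears from a-a):
A - A = {-8, -7, -6, -5, -4, -3, -2, -1, 0, 1, 2, 3, 4, 5, 6, 7, 8}
|A - A| = 17

A - A = {-8, -7, -6, -5, -4, -3, -2, -1, 0, 1, 2, 3, 4, 5, 6, 7, 8}


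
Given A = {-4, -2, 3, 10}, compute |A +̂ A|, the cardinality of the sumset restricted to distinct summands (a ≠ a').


Restricted sumset: A +̂ A = {a + a' : a ∈ A, a' ∈ A, a ≠ a'}.
Equivalently, take A + A and drop any sum 2a that is achievable ONLY as a + a for a ∈ A (i.e. sums representable only with equal summands).
Enumerate pairs (a, a') with a < a' (symmetric, so each unordered pair gives one sum; this covers all a ≠ a'):
  -4 + -2 = -6
  -4 + 3 = -1
  -4 + 10 = 6
  -2 + 3 = 1
  -2 + 10 = 8
  3 + 10 = 13
Collected distinct sums: {-6, -1, 1, 6, 8, 13}
|A +̂ A| = 6
(Reference bound: |A +̂ A| ≥ 2|A| - 3 for |A| ≥ 2, with |A| = 4 giving ≥ 5.)

|A +̂ A| = 6


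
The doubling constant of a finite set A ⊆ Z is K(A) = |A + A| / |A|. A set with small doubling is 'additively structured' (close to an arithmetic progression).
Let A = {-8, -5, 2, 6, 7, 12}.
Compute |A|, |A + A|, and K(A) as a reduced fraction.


|A| = 6.
Compute A + A by enumerating all 36 pairs.
A + A = {-16, -13, -10, -6, -3, -2, -1, 1, 2, 4, 7, 8, 9, 12, 13, 14, 18, 19, 24}, so |A + A| = 19.
K = |A + A| / |A| = 19/6 (already in lowest terms) ≈ 3.1667.
Reference: AP of size 6 gives K = 11/6 ≈ 1.8333; a fully generic set of size 6 gives K ≈ 3.5000.

|A| = 6, |A + A| = 19, K = 19/6.


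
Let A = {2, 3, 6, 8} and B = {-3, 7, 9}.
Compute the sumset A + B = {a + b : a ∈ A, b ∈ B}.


A + B = {a + b : a ∈ A, b ∈ B}.
Enumerate all |A|·|B| = 4·3 = 12 pairs (a, b) and collect distinct sums.
a = 2: 2+-3=-1, 2+7=9, 2+9=11
a = 3: 3+-3=0, 3+7=10, 3+9=12
a = 6: 6+-3=3, 6+7=13, 6+9=15
a = 8: 8+-3=5, 8+7=15, 8+9=17
Collecting distinct sums: A + B = {-1, 0, 3, 5, 9, 10, 11, 12, 13, 15, 17}
|A + B| = 11

A + B = {-1, 0, 3, 5, 9, 10, 11, 12, 13, 15, 17}


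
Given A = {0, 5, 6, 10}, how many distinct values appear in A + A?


A + A = {a + a' : a, a' ∈ A}; |A| = 4.
General bounds: 2|A| - 1 ≤ |A + A| ≤ |A|(|A|+1)/2, i.e. 7 ≤ |A + A| ≤ 10.
Lower bound 2|A|-1 is attained iff A is an arithmetic progression.
Enumerate sums a + a' for a ≤ a' (symmetric, so this suffices):
a = 0: 0+0=0, 0+5=5, 0+6=6, 0+10=10
a = 5: 5+5=10, 5+6=11, 5+10=15
a = 6: 6+6=12, 6+10=16
a = 10: 10+10=20
Distinct sums: {0, 5, 6, 10, 11, 12, 15, 16, 20}
|A + A| = 9

|A + A| = 9


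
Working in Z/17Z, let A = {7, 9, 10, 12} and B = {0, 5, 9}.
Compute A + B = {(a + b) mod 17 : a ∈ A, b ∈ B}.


Work in Z/17Z: reduce every sum a + b modulo 17.
Enumerate all 12 pairs:
a = 7: 7+0=7, 7+5=12, 7+9=16
a = 9: 9+0=9, 9+5=14, 9+9=1
a = 10: 10+0=10, 10+5=15, 10+9=2
a = 12: 12+0=12, 12+5=0, 12+9=4
Distinct residues collected: {0, 1, 2, 4, 7, 9, 10, 12, 14, 15, 16}
|A + B| = 11 (out of 17 total residues).

A + B = {0, 1, 2, 4, 7, 9, 10, 12, 14, 15, 16}


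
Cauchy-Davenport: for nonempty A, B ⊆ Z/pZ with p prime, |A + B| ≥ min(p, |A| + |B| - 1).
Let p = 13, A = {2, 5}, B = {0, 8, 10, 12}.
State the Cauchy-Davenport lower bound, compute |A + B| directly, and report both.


Cauchy-Davenport: |A + B| ≥ min(p, |A| + |B| - 1) for A, B nonempty in Z/pZ.
|A| = 2, |B| = 4, p = 13.
CD lower bound = min(13, 2 + 4 - 1) = min(13, 5) = 5.
Compute A + B mod 13 directly:
a = 2: 2+0=2, 2+8=10, 2+10=12, 2+12=1
a = 5: 5+0=5, 5+8=0, 5+10=2, 5+12=4
A + B = {0, 1, 2, 4, 5, 10, 12}, so |A + B| = 7.
Verify: 7 ≥ 5? Yes ✓.

CD lower bound = 5, actual |A + B| = 7.


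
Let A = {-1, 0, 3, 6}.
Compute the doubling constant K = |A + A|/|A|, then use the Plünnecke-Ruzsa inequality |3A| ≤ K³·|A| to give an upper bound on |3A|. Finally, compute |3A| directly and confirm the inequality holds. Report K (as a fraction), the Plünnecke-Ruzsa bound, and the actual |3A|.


|A| = 4.
Step 1: Compute A + A by enumerating all 16 pairs.
A + A = {-2, -1, 0, 2, 3, 5, 6, 9, 12}, so |A + A| = 9.
Step 2: Doubling constant K = |A + A|/|A| = 9/4 = 9/4 ≈ 2.2500.
Step 3: Plünnecke-Ruzsa gives |3A| ≤ K³·|A| = (2.2500)³ · 4 ≈ 45.5625.
Step 4: Compute 3A = A + A + A directly by enumerating all triples (a,b,c) ∈ A³; |3A| = 16.
Step 5: Check 16 ≤ 45.5625? Yes ✓.

K = 9/4, Plünnecke-Ruzsa bound K³|A| ≈ 45.5625, |3A| = 16, inequality holds.


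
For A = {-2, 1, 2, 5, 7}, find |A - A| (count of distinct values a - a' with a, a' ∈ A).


A - A = {a - a' : a, a' ∈ A}; |A| = 5.
Bounds: 2|A|-1 ≤ |A - A| ≤ |A|² - |A| + 1, i.e. 9 ≤ |A - A| ≤ 21.
Note: 0 ∈ A - A always (from a - a). The set is symmetric: if d ∈ A - A then -d ∈ A - A.
Enumerate nonzero differences d = a - a' with a > a' (then include -d):
Positive differences: {1, 2, 3, 4, 5, 6, 7, 9}
Full difference set: {0} ∪ (positive diffs) ∪ (negative diffs).
|A - A| = 1 + 2·8 = 17 (matches direct enumeration: 17).

|A - A| = 17


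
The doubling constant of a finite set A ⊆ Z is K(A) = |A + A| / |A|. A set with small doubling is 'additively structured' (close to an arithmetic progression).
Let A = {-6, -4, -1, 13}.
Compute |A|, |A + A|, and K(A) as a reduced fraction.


|A| = 4.
Compute A + A by enumerating all 16 pairs.
A + A = {-12, -10, -8, -7, -5, -2, 7, 9, 12, 26}, so |A + A| = 10.
K = |A + A| / |A| = 10/4 = 5/2 ≈ 2.5000.
Reference: AP of size 4 gives K = 7/4 ≈ 1.7500; a fully generic set of size 4 gives K ≈ 2.5000.

|A| = 4, |A + A| = 10, K = 10/4 = 5/2.


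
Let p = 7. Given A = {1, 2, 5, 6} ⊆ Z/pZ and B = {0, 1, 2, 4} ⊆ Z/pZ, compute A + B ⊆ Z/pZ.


Work in Z/7Z: reduce every sum a + b modulo 7.
Enumerate all 16 pairs:
a = 1: 1+0=1, 1+1=2, 1+2=3, 1+4=5
a = 2: 2+0=2, 2+1=3, 2+2=4, 2+4=6
a = 5: 5+0=5, 5+1=6, 5+2=0, 5+4=2
a = 6: 6+0=6, 6+1=0, 6+2=1, 6+4=3
Distinct residues collected: {0, 1, 2, 3, 4, 5, 6}
|A + B| = 7 (out of 7 total residues).

A + B = {0, 1, 2, 3, 4, 5, 6}


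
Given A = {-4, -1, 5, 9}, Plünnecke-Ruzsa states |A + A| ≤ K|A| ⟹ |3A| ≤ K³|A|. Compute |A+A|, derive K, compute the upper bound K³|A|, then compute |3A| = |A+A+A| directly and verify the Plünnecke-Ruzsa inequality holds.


|A| = 4.
Step 1: Compute A + A by enumerating all 16 pairs.
A + A = {-8, -5, -2, 1, 4, 5, 8, 10, 14, 18}, so |A + A| = 10.
Step 2: Doubling constant K = |A + A|/|A| = 10/4 = 10/4 ≈ 2.5000.
Step 3: Plünnecke-Ruzsa gives |3A| ≤ K³·|A| = (2.5000)³ · 4 ≈ 62.5000.
Step 4: Compute 3A = A + A + A directly by enumerating all triples (a,b,c) ∈ A³; |3A| = 19.
Step 5: Check 19 ≤ 62.5000? Yes ✓.

K = 10/4, Plünnecke-Ruzsa bound K³|A| ≈ 62.5000, |3A| = 19, inequality holds.


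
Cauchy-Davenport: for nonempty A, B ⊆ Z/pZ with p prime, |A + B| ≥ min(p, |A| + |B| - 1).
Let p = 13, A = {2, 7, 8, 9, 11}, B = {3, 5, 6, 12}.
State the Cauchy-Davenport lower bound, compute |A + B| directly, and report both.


Cauchy-Davenport: |A + B| ≥ min(p, |A| + |B| - 1) for A, B nonempty in Z/pZ.
|A| = 5, |B| = 4, p = 13.
CD lower bound = min(13, 5 + 4 - 1) = min(13, 8) = 8.
Compute A + B mod 13 directly:
a = 2: 2+3=5, 2+5=7, 2+6=8, 2+12=1
a = 7: 7+3=10, 7+5=12, 7+6=0, 7+12=6
a = 8: 8+3=11, 8+5=0, 8+6=1, 8+12=7
a = 9: 9+3=12, 9+5=1, 9+6=2, 9+12=8
a = 11: 11+3=1, 11+5=3, 11+6=4, 11+12=10
A + B = {0, 1, 2, 3, 4, 5, 6, 7, 8, 10, 11, 12}, so |A + B| = 12.
Verify: 12 ≥ 8? Yes ✓.

CD lower bound = 8, actual |A + B| = 12.


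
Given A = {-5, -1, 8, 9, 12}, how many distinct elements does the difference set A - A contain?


A - A = {a - a' : a, a' ∈ A}; |A| = 5.
Bounds: 2|A|-1 ≤ |A - A| ≤ |A|² - |A| + 1, i.e. 9 ≤ |A - A| ≤ 21.
Note: 0 ∈ A - A always (from a - a). The set is symmetric: if d ∈ A - A then -d ∈ A - A.
Enumerate nonzero differences d = a - a' with a > a' (then include -d):
Positive differences: {1, 3, 4, 9, 10, 13, 14, 17}
Full difference set: {0} ∪ (positive diffs) ∪ (negative diffs).
|A - A| = 1 + 2·8 = 17 (matches direct enumeration: 17).

|A - A| = 17


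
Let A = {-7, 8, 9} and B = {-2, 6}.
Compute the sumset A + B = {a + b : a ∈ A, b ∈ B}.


A + B = {a + b : a ∈ A, b ∈ B}.
Enumerate all |A|·|B| = 3·2 = 6 pairs (a, b) and collect distinct sums.
a = -7: -7+-2=-9, -7+6=-1
a = 8: 8+-2=6, 8+6=14
a = 9: 9+-2=7, 9+6=15
Collecting distinct sums: A + B = {-9, -1, 6, 7, 14, 15}
|A + B| = 6

A + B = {-9, -1, 6, 7, 14, 15}


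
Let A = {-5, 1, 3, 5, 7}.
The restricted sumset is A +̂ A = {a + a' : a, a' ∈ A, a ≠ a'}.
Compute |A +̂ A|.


Restricted sumset: A +̂ A = {a + a' : a ∈ A, a' ∈ A, a ≠ a'}.
Equivalently, take A + A and drop any sum 2a that is achievable ONLY as a + a for a ∈ A (i.e. sums representable only with equal summands).
Enumerate pairs (a, a') with a < a' (symmetric, so each unordered pair gives one sum; this covers all a ≠ a'):
  -5 + 1 = -4
  -5 + 3 = -2
  -5 + 5 = 0
  -5 + 7 = 2
  1 + 3 = 4
  1 + 5 = 6
  1 + 7 = 8
  3 + 5 = 8
  3 + 7 = 10
  5 + 7 = 12
Collected distinct sums: {-4, -2, 0, 2, 4, 6, 8, 10, 12}
|A +̂ A| = 9
(Reference bound: |A +̂ A| ≥ 2|A| - 3 for |A| ≥ 2, with |A| = 5 giving ≥ 7.)

|A +̂ A| = 9


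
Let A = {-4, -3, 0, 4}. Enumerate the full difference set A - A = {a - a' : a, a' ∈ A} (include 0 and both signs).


A - A = {a - a' : a, a' ∈ A}.
Compute a - a' for each ordered pair (a, a'):
a = -4: -4--4=0, -4--3=-1, -4-0=-4, -4-4=-8
a = -3: -3--4=1, -3--3=0, -3-0=-3, -3-4=-7
a = 0: 0--4=4, 0--3=3, 0-0=0, 0-4=-4
a = 4: 4--4=8, 4--3=7, 4-0=4, 4-4=0
Collecting distinct values (and noting 0 appears from a-a):
A - A = {-8, -7, -4, -3, -1, 0, 1, 3, 4, 7, 8}
|A - A| = 11

A - A = {-8, -7, -4, -3, -1, 0, 1, 3, 4, 7, 8}


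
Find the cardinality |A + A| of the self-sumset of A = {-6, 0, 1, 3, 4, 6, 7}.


A + A = {a + a' : a, a' ∈ A}; |A| = 7.
General bounds: 2|A| - 1 ≤ |A + A| ≤ |A|(|A|+1)/2, i.e. 13 ≤ |A + A| ≤ 28.
Lower bound 2|A|-1 is attained iff A is an arithmetic progression.
Enumerate sums a + a' for a ≤ a' (symmetric, so this suffices):
a = -6: -6+-6=-12, -6+0=-6, -6+1=-5, -6+3=-3, -6+4=-2, -6+6=0, -6+7=1
a = 0: 0+0=0, 0+1=1, 0+3=3, 0+4=4, 0+6=6, 0+7=7
a = 1: 1+1=2, 1+3=4, 1+4=5, 1+6=7, 1+7=8
a = 3: 3+3=6, 3+4=7, 3+6=9, 3+7=10
a = 4: 4+4=8, 4+6=10, 4+7=11
a = 6: 6+6=12, 6+7=13
a = 7: 7+7=14
Distinct sums: {-12, -6, -5, -3, -2, 0, 1, 2, 3, 4, 5, 6, 7, 8, 9, 10, 11, 12, 13, 14}
|A + A| = 20

|A + A| = 20


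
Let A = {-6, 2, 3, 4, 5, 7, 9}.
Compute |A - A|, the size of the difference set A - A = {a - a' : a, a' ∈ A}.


A - A = {a - a' : a, a' ∈ A}; |A| = 7.
Bounds: 2|A|-1 ≤ |A - A| ≤ |A|² - |A| + 1, i.e. 13 ≤ |A - A| ≤ 43.
Note: 0 ∈ A - A always (from a - a). The set is symmetric: if d ∈ A - A then -d ∈ A - A.
Enumerate nonzero differences d = a - a' with a > a' (then include -d):
Positive differences: {1, 2, 3, 4, 5, 6, 7, 8, 9, 10, 11, 13, 15}
Full difference set: {0} ∪ (positive diffs) ∪ (negative diffs).
|A - A| = 1 + 2·13 = 27 (matches direct enumeration: 27).

|A - A| = 27


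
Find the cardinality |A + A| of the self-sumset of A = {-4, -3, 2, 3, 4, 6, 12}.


A + A = {a + a' : a, a' ∈ A}; |A| = 7.
General bounds: 2|A| - 1 ≤ |A + A| ≤ |A|(|A|+1)/2, i.e. 13 ≤ |A + A| ≤ 28.
Lower bound 2|A|-1 is attained iff A is an arithmetic progression.
Enumerate sums a + a' for a ≤ a' (symmetric, so this suffices):
a = -4: -4+-4=-8, -4+-3=-7, -4+2=-2, -4+3=-1, -4+4=0, -4+6=2, -4+12=8
a = -3: -3+-3=-6, -3+2=-1, -3+3=0, -3+4=1, -3+6=3, -3+12=9
a = 2: 2+2=4, 2+3=5, 2+4=6, 2+6=8, 2+12=14
a = 3: 3+3=6, 3+4=7, 3+6=9, 3+12=15
a = 4: 4+4=8, 4+6=10, 4+12=16
a = 6: 6+6=12, 6+12=18
a = 12: 12+12=24
Distinct sums: {-8, -7, -6, -2, -1, 0, 1, 2, 3, 4, 5, 6, 7, 8, 9, 10, 12, 14, 15, 16, 18, 24}
|A + A| = 22

|A + A| = 22


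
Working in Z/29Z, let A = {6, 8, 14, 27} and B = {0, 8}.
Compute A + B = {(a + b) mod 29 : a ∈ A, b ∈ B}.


Work in Z/29Z: reduce every sum a + b modulo 29.
Enumerate all 8 pairs:
a = 6: 6+0=6, 6+8=14
a = 8: 8+0=8, 8+8=16
a = 14: 14+0=14, 14+8=22
a = 27: 27+0=27, 27+8=6
Distinct residues collected: {6, 8, 14, 16, 22, 27}
|A + B| = 6 (out of 29 total residues).

A + B = {6, 8, 14, 16, 22, 27}


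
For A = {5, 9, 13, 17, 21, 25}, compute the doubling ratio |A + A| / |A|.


|A| = 6.
Compute A + A by enumerating all 36 pairs.
A + A = {10, 14, 18, 22, 26, 30, 34, 38, 42, 46, 50}, so |A + A| = 11.
K = |A + A| / |A| = 11/6 (already in lowest terms) ≈ 1.8333.
Reference: AP of size 6 gives K = 11/6 ≈ 1.8333; a fully generic set of size 6 gives K ≈ 3.5000.

|A| = 6, |A + A| = 11, K = 11/6.


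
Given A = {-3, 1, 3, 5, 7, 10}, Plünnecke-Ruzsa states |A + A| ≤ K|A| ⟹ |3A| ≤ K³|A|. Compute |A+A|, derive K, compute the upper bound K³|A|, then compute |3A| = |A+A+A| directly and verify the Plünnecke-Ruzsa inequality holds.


|A| = 6.
Step 1: Compute A + A by enumerating all 36 pairs.
A + A = {-6, -2, 0, 2, 4, 6, 7, 8, 10, 11, 12, 13, 14, 15, 17, 20}, so |A + A| = 16.
Step 2: Doubling constant K = |A + A|/|A| = 16/6 = 16/6 ≈ 2.6667.
Step 3: Plünnecke-Ruzsa gives |3A| ≤ K³·|A| = (2.6667)³ · 6 ≈ 113.7778.
Step 4: Compute 3A = A + A + A directly by enumerating all triples (a,b,c) ∈ A³; |3A| = 29.
Step 5: Check 29 ≤ 113.7778? Yes ✓.

K = 16/6, Plünnecke-Ruzsa bound K³|A| ≈ 113.7778, |3A| = 29, inequality holds.


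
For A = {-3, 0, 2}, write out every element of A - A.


A - A = {a - a' : a, a' ∈ A}.
Compute a - a' for each ordered pair (a, a'):
a = -3: -3--3=0, -3-0=-3, -3-2=-5
a = 0: 0--3=3, 0-0=0, 0-2=-2
a = 2: 2--3=5, 2-0=2, 2-2=0
Collecting distinct values (and noting 0 appears from a-a):
A - A = {-5, -3, -2, 0, 2, 3, 5}
|A - A| = 7

A - A = {-5, -3, -2, 0, 2, 3, 5}


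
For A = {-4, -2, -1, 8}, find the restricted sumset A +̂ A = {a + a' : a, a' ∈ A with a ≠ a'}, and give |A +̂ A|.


Restricted sumset: A +̂ A = {a + a' : a ∈ A, a' ∈ A, a ≠ a'}.
Equivalently, take A + A and drop any sum 2a that is achievable ONLY as a + a for a ∈ A (i.e. sums representable only with equal summands).
Enumerate pairs (a, a') with a < a' (symmetric, so each unordered pair gives one sum; this covers all a ≠ a'):
  -4 + -2 = -6
  -4 + -1 = -5
  -4 + 8 = 4
  -2 + -1 = -3
  -2 + 8 = 6
  -1 + 8 = 7
Collected distinct sums: {-6, -5, -3, 4, 6, 7}
|A +̂ A| = 6
(Reference bound: |A +̂ A| ≥ 2|A| - 3 for |A| ≥ 2, with |A| = 4 giving ≥ 5.)

|A +̂ A| = 6


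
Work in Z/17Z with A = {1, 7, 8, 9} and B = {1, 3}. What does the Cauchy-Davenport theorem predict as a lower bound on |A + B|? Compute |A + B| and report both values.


Cauchy-Davenport: |A + B| ≥ min(p, |A| + |B| - 1) for A, B nonempty in Z/pZ.
|A| = 4, |B| = 2, p = 17.
CD lower bound = min(17, 4 + 2 - 1) = min(17, 5) = 5.
Compute A + B mod 17 directly:
a = 1: 1+1=2, 1+3=4
a = 7: 7+1=8, 7+3=10
a = 8: 8+1=9, 8+3=11
a = 9: 9+1=10, 9+3=12
A + B = {2, 4, 8, 9, 10, 11, 12}, so |A + B| = 7.
Verify: 7 ≥ 5? Yes ✓.

CD lower bound = 5, actual |A + B| = 7.


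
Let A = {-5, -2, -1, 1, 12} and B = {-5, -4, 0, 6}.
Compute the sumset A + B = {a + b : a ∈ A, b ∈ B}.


A + B = {a + b : a ∈ A, b ∈ B}.
Enumerate all |A|·|B| = 5·4 = 20 pairs (a, b) and collect distinct sums.
a = -5: -5+-5=-10, -5+-4=-9, -5+0=-5, -5+6=1
a = -2: -2+-5=-7, -2+-4=-6, -2+0=-2, -2+6=4
a = -1: -1+-5=-6, -1+-4=-5, -1+0=-1, -1+6=5
a = 1: 1+-5=-4, 1+-4=-3, 1+0=1, 1+6=7
a = 12: 12+-5=7, 12+-4=8, 12+0=12, 12+6=18
Collecting distinct sums: A + B = {-10, -9, -7, -6, -5, -4, -3, -2, -1, 1, 4, 5, 7, 8, 12, 18}
|A + B| = 16

A + B = {-10, -9, -7, -6, -5, -4, -3, -2, -1, 1, 4, 5, 7, 8, 12, 18}


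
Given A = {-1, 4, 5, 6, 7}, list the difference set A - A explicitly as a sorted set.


A - A = {a - a' : a, a' ∈ A}.
Compute a - a' for each ordered pair (a, a'):
a = -1: -1--1=0, -1-4=-5, -1-5=-6, -1-6=-7, -1-7=-8
a = 4: 4--1=5, 4-4=0, 4-5=-1, 4-6=-2, 4-7=-3
a = 5: 5--1=6, 5-4=1, 5-5=0, 5-6=-1, 5-7=-2
a = 6: 6--1=7, 6-4=2, 6-5=1, 6-6=0, 6-7=-1
a = 7: 7--1=8, 7-4=3, 7-5=2, 7-6=1, 7-7=0
Collecting distinct values (and noting 0 appears from a-a):
A - A = {-8, -7, -6, -5, -3, -2, -1, 0, 1, 2, 3, 5, 6, 7, 8}
|A - A| = 15

A - A = {-8, -7, -6, -5, -3, -2, -1, 0, 1, 2, 3, 5, 6, 7, 8}


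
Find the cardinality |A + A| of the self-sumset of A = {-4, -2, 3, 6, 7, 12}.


A + A = {a + a' : a, a' ∈ A}; |A| = 6.
General bounds: 2|A| - 1 ≤ |A + A| ≤ |A|(|A|+1)/2, i.e. 11 ≤ |A + A| ≤ 21.
Lower bound 2|A|-1 is attained iff A is an arithmetic progression.
Enumerate sums a + a' for a ≤ a' (symmetric, so this suffices):
a = -4: -4+-4=-8, -4+-2=-6, -4+3=-1, -4+6=2, -4+7=3, -4+12=8
a = -2: -2+-2=-4, -2+3=1, -2+6=4, -2+7=5, -2+12=10
a = 3: 3+3=6, 3+6=9, 3+7=10, 3+12=15
a = 6: 6+6=12, 6+7=13, 6+12=18
a = 7: 7+7=14, 7+12=19
a = 12: 12+12=24
Distinct sums: {-8, -6, -4, -1, 1, 2, 3, 4, 5, 6, 8, 9, 10, 12, 13, 14, 15, 18, 19, 24}
|A + A| = 20

|A + A| = 20


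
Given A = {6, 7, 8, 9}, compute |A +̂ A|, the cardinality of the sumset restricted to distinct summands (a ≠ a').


Restricted sumset: A +̂ A = {a + a' : a ∈ A, a' ∈ A, a ≠ a'}.
Equivalently, take A + A and drop any sum 2a that is achievable ONLY as a + a for a ∈ A (i.e. sums representable only with equal summands).
Enumerate pairs (a, a') with a < a' (symmetric, so each unordered pair gives one sum; this covers all a ≠ a'):
  6 + 7 = 13
  6 + 8 = 14
  6 + 9 = 15
  7 + 8 = 15
  7 + 9 = 16
  8 + 9 = 17
Collected distinct sums: {13, 14, 15, 16, 17}
|A +̂ A| = 5
(Reference bound: |A +̂ A| ≥ 2|A| - 3 for |A| ≥ 2, with |A| = 4 giving ≥ 5.)

|A +̂ A| = 5


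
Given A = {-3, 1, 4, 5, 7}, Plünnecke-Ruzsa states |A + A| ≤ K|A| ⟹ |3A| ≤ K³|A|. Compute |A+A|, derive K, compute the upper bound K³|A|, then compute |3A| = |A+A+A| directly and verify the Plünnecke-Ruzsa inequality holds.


|A| = 5.
Step 1: Compute A + A by enumerating all 25 pairs.
A + A = {-6, -2, 1, 2, 4, 5, 6, 8, 9, 10, 11, 12, 14}, so |A + A| = 13.
Step 2: Doubling constant K = |A + A|/|A| = 13/5 = 13/5 ≈ 2.6000.
Step 3: Plünnecke-Ruzsa gives |3A| ≤ K³·|A| = (2.6000)³ · 5 ≈ 87.8800.
Step 4: Compute 3A = A + A + A directly by enumerating all triples (a,b,c) ∈ A³; |3A| = 23.
Step 5: Check 23 ≤ 87.8800? Yes ✓.

K = 13/5, Plünnecke-Ruzsa bound K³|A| ≈ 87.8800, |3A| = 23, inequality holds.


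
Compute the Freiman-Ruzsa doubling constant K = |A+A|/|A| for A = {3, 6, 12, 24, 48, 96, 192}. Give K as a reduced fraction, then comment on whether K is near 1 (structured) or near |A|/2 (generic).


|A| = 7.
Compute A + A by enumerating all 49 pairs.
A + A = {6, 9, 12, 15, 18, 24, 27, 30, 36, 48, 51, 54, 60, 72, 96, 99, 102, 108, 120, 144, 192, 195, 198, 204, 216, 240, 288, 384}, so |A + A| = 28.
K = |A + A| / |A| = 28/7 = 4/1 ≈ 4.0000.
Reference: AP of size 7 gives K = 13/7 ≈ 1.8571; a fully generic set of size 7 gives K ≈ 4.0000.

|A| = 7, |A + A| = 28, K = 28/7 = 4/1.


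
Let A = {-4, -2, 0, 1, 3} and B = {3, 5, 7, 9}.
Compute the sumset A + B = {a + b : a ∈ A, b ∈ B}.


A + B = {a + b : a ∈ A, b ∈ B}.
Enumerate all |A|·|B| = 5·4 = 20 pairs (a, b) and collect distinct sums.
a = -4: -4+3=-1, -4+5=1, -4+7=3, -4+9=5
a = -2: -2+3=1, -2+5=3, -2+7=5, -2+9=7
a = 0: 0+3=3, 0+5=5, 0+7=7, 0+9=9
a = 1: 1+3=4, 1+5=6, 1+7=8, 1+9=10
a = 3: 3+3=6, 3+5=8, 3+7=10, 3+9=12
Collecting distinct sums: A + B = {-1, 1, 3, 4, 5, 6, 7, 8, 9, 10, 12}
|A + B| = 11

A + B = {-1, 1, 3, 4, 5, 6, 7, 8, 9, 10, 12}


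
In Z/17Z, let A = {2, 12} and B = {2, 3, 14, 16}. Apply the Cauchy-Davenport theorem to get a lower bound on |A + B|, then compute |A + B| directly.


Cauchy-Davenport: |A + B| ≥ min(p, |A| + |B| - 1) for A, B nonempty in Z/pZ.
|A| = 2, |B| = 4, p = 17.
CD lower bound = min(17, 2 + 4 - 1) = min(17, 5) = 5.
Compute A + B mod 17 directly:
a = 2: 2+2=4, 2+3=5, 2+14=16, 2+16=1
a = 12: 12+2=14, 12+3=15, 12+14=9, 12+16=11
A + B = {1, 4, 5, 9, 11, 14, 15, 16}, so |A + B| = 8.
Verify: 8 ≥ 5? Yes ✓.

CD lower bound = 5, actual |A + B| = 8.


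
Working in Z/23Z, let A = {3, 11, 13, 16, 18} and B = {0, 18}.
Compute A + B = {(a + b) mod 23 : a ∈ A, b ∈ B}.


Work in Z/23Z: reduce every sum a + b modulo 23.
Enumerate all 10 pairs:
a = 3: 3+0=3, 3+18=21
a = 11: 11+0=11, 11+18=6
a = 13: 13+0=13, 13+18=8
a = 16: 16+0=16, 16+18=11
a = 18: 18+0=18, 18+18=13
Distinct residues collected: {3, 6, 8, 11, 13, 16, 18, 21}
|A + B| = 8 (out of 23 total residues).

A + B = {3, 6, 8, 11, 13, 16, 18, 21}


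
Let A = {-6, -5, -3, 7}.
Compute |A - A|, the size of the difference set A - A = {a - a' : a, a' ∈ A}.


A - A = {a - a' : a, a' ∈ A}; |A| = 4.
Bounds: 2|A|-1 ≤ |A - A| ≤ |A|² - |A| + 1, i.e. 7 ≤ |A - A| ≤ 13.
Note: 0 ∈ A - A always (from a - a). The set is symmetric: if d ∈ A - A then -d ∈ A - A.
Enumerate nonzero differences d = a - a' with a > a' (then include -d):
Positive differences: {1, 2, 3, 10, 12, 13}
Full difference set: {0} ∪ (positive diffs) ∪ (negative diffs).
|A - A| = 1 + 2·6 = 13 (matches direct enumeration: 13).

|A - A| = 13


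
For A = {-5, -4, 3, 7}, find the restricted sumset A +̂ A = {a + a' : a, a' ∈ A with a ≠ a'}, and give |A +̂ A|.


Restricted sumset: A +̂ A = {a + a' : a ∈ A, a' ∈ A, a ≠ a'}.
Equivalently, take A + A and drop any sum 2a that is achievable ONLY as a + a for a ∈ A (i.e. sums representable only with equal summands).
Enumerate pairs (a, a') with a < a' (symmetric, so each unordered pair gives one sum; this covers all a ≠ a'):
  -5 + -4 = -9
  -5 + 3 = -2
  -5 + 7 = 2
  -4 + 3 = -1
  -4 + 7 = 3
  3 + 7 = 10
Collected distinct sums: {-9, -2, -1, 2, 3, 10}
|A +̂ A| = 6
(Reference bound: |A +̂ A| ≥ 2|A| - 3 for |A| ≥ 2, with |A| = 4 giving ≥ 5.)

|A +̂ A| = 6


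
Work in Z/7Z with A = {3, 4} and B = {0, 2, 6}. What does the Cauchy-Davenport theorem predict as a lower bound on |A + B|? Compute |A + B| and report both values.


Cauchy-Davenport: |A + B| ≥ min(p, |A| + |B| - 1) for A, B nonempty in Z/pZ.
|A| = 2, |B| = 3, p = 7.
CD lower bound = min(7, 2 + 3 - 1) = min(7, 4) = 4.
Compute A + B mod 7 directly:
a = 3: 3+0=3, 3+2=5, 3+6=2
a = 4: 4+0=4, 4+2=6, 4+6=3
A + B = {2, 3, 4, 5, 6}, so |A + B| = 5.
Verify: 5 ≥ 4? Yes ✓.

CD lower bound = 4, actual |A + B| = 5.


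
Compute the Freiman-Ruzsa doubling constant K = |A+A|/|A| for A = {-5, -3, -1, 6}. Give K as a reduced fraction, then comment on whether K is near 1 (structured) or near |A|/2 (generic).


|A| = 4.
Compute A + A by enumerating all 16 pairs.
A + A = {-10, -8, -6, -4, -2, 1, 3, 5, 12}, so |A + A| = 9.
K = |A + A| / |A| = 9/4 (already in lowest terms) ≈ 2.2500.
Reference: AP of size 4 gives K = 7/4 ≈ 1.7500; a fully generic set of size 4 gives K ≈ 2.5000.

|A| = 4, |A + A| = 9, K = 9/4.


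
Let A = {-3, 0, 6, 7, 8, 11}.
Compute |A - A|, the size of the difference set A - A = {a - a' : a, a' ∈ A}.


A - A = {a - a' : a, a' ∈ A}; |A| = 6.
Bounds: 2|A|-1 ≤ |A - A| ≤ |A|² - |A| + 1, i.e. 11 ≤ |A - A| ≤ 31.
Note: 0 ∈ A - A always (from a - a). The set is symmetric: if d ∈ A - A then -d ∈ A - A.
Enumerate nonzero differences d = a - a' with a > a' (then include -d):
Positive differences: {1, 2, 3, 4, 5, 6, 7, 8, 9, 10, 11, 14}
Full difference set: {0} ∪ (positive diffs) ∪ (negative diffs).
|A - A| = 1 + 2·12 = 25 (matches direct enumeration: 25).

|A - A| = 25


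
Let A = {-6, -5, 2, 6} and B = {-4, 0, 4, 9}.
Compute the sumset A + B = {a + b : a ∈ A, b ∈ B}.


A + B = {a + b : a ∈ A, b ∈ B}.
Enumerate all |A|·|B| = 4·4 = 16 pairs (a, b) and collect distinct sums.
a = -6: -6+-4=-10, -6+0=-6, -6+4=-2, -6+9=3
a = -5: -5+-4=-9, -5+0=-5, -5+4=-1, -5+9=4
a = 2: 2+-4=-2, 2+0=2, 2+4=6, 2+9=11
a = 6: 6+-4=2, 6+0=6, 6+4=10, 6+9=15
Collecting distinct sums: A + B = {-10, -9, -6, -5, -2, -1, 2, 3, 4, 6, 10, 11, 15}
|A + B| = 13

A + B = {-10, -9, -6, -5, -2, -1, 2, 3, 4, 6, 10, 11, 15}


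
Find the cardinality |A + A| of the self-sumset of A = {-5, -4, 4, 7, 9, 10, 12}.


A + A = {a + a' : a, a' ∈ A}; |A| = 7.
General bounds: 2|A| - 1 ≤ |A + A| ≤ |A|(|A|+1)/2, i.e. 13 ≤ |A + A| ≤ 28.
Lower bound 2|A|-1 is attained iff A is an arithmetic progression.
Enumerate sums a + a' for a ≤ a' (symmetric, so this suffices):
a = -5: -5+-5=-10, -5+-4=-9, -5+4=-1, -5+7=2, -5+9=4, -5+10=5, -5+12=7
a = -4: -4+-4=-8, -4+4=0, -4+7=3, -4+9=5, -4+10=6, -4+12=8
a = 4: 4+4=8, 4+7=11, 4+9=13, 4+10=14, 4+12=16
a = 7: 7+7=14, 7+9=16, 7+10=17, 7+12=19
a = 9: 9+9=18, 9+10=19, 9+12=21
a = 10: 10+10=20, 10+12=22
a = 12: 12+12=24
Distinct sums: {-10, -9, -8, -1, 0, 2, 3, 4, 5, 6, 7, 8, 11, 13, 14, 16, 17, 18, 19, 20, 21, 22, 24}
|A + A| = 23

|A + A| = 23


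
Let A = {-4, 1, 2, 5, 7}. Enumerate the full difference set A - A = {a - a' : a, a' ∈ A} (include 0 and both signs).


A - A = {a - a' : a, a' ∈ A}.
Compute a - a' for each ordered pair (a, a'):
a = -4: -4--4=0, -4-1=-5, -4-2=-6, -4-5=-9, -4-7=-11
a = 1: 1--4=5, 1-1=0, 1-2=-1, 1-5=-4, 1-7=-6
a = 2: 2--4=6, 2-1=1, 2-2=0, 2-5=-3, 2-7=-5
a = 5: 5--4=9, 5-1=4, 5-2=3, 5-5=0, 5-7=-2
a = 7: 7--4=11, 7-1=6, 7-2=5, 7-5=2, 7-7=0
Collecting distinct values (and noting 0 appears from a-a):
A - A = {-11, -9, -6, -5, -4, -3, -2, -1, 0, 1, 2, 3, 4, 5, 6, 9, 11}
|A - A| = 17

A - A = {-11, -9, -6, -5, -4, -3, -2, -1, 0, 1, 2, 3, 4, 5, 6, 9, 11}


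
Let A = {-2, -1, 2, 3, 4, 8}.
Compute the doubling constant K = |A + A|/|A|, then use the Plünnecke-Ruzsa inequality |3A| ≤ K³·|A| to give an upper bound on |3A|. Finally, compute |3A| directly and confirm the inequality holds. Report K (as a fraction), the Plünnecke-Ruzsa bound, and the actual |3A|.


|A| = 6.
Step 1: Compute A + A by enumerating all 36 pairs.
A + A = {-4, -3, -2, 0, 1, 2, 3, 4, 5, 6, 7, 8, 10, 11, 12, 16}, so |A + A| = 16.
Step 2: Doubling constant K = |A + A|/|A| = 16/6 = 16/6 ≈ 2.6667.
Step 3: Plünnecke-Ruzsa gives |3A| ≤ K³·|A| = (2.6667)³ · 6 ≈ 113.7778.
Step 4: Compute 3A = A + A + A directly by enumerating all triples (a,b,c) ∈ A³; |3A| = 27.
Step 5: Check 27 ≤ 113.7778? Yes ✓.

K = 16/6, Plünnecke-Ruzsa bound K³|A| ≈ 113.7778, |3A| = 27, inequality holds.
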